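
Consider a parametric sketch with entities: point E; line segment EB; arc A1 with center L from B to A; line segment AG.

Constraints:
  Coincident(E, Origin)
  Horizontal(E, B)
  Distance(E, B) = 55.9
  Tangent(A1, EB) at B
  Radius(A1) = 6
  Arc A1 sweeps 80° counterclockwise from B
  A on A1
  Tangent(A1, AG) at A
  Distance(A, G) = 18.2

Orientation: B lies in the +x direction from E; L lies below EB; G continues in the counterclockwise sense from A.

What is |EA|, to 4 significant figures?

50.24

Tangency of A1 to EB means the radius LB is perpendicular to EB, so L = B + (0, -6) = (55.90, -6.000). On A1, B sits at bearing 90° from L; an 80° counterclockwise sweep puts A at bearing 170°, so A = L + 6.0·(cos 170°, sin 170°) = (49.99, -4.958). Then |EA| = |A − E| = 50.24.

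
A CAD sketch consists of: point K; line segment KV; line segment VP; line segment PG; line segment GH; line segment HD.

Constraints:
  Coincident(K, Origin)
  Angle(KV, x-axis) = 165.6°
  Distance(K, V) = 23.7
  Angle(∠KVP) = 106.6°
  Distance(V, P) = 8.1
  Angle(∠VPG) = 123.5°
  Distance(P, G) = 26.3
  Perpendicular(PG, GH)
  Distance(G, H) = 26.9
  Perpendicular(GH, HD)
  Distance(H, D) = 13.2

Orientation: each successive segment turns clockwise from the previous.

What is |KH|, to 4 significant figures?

15.69

∠VPG = 123.5° gives PG at 35.70° from the x-axis; with |PG| = 26.3, G = (-1.909, 29.34). The perpendicularity gives GH at right angles to PG, so GH runs at -54.30°; with |GH| = 26.9, H = (13.79, 7.490). Then |KH| = |H − K| = 15.69.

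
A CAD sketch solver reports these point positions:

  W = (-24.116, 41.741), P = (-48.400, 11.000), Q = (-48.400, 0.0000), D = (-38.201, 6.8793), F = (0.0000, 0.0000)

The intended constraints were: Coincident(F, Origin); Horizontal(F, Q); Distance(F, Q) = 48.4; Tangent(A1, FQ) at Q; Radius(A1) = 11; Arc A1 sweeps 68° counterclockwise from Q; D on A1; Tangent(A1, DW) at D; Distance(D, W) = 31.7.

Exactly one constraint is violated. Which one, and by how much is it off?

Distance(D, W) = 31.7 — off by 5.90.

F = (0.00, 0.00) ✓; F.y = 0.00, Q.y = 0.00 ✓; |FQ| = 48.40 ✓; ∠(PQ, QF) = 90.00° ✓; |PQ| = 11.00 ✓; bearing(P→D) − bearing(P→Q) = 68.00° ✓; |PD| = 11.00 ✓; ∠(PD, DW) = 90.00° ✓; |DW| = 37.60 ✗.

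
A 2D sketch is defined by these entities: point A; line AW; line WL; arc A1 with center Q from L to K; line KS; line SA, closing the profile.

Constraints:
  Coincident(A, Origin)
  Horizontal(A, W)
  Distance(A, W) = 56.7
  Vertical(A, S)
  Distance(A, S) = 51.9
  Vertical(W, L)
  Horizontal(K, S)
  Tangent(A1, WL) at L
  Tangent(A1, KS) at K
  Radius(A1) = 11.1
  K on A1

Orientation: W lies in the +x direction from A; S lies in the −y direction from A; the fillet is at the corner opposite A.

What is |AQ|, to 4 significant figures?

61.19

AS is vertical with |AS| = 51.9 and S on the −y side, so S = (0.000, -51.90). The virtual corner opposite A is at (56.70, -51.90). Tangency of A1 to WL means the radius QL is perpendicular to WL and tangency of A1 to KS means the radius QK is perpendicular to KS, with radius 11.1, so the center Q sits 11.1 in from both sides at Q = (45.60, -40.80). Then |AQ| = |Q − A| = 61.19.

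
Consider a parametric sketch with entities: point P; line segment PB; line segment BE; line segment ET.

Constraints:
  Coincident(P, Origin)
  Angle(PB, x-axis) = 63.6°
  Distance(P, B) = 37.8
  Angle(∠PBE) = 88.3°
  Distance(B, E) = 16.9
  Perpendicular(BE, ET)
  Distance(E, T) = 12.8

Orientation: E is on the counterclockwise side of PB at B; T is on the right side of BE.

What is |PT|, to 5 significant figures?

52.987

∠PBE = 88.3°, so BE runs at 63.6° + (180° − 88.3°) = 155.30° from the x-axis; with |BE| = 16.9, E = B + 16.9·(cos 155.30°, sin 155.30°) = (1.4534, 40.920). The perpendicularity gives ET at right angles to BE; with |ET| = 12.8 on the right of BE, T = E + 12.8·(0.41787, 0.90851) = (6.8021, 52.549). Then |PT| = |T − P| = 52.987.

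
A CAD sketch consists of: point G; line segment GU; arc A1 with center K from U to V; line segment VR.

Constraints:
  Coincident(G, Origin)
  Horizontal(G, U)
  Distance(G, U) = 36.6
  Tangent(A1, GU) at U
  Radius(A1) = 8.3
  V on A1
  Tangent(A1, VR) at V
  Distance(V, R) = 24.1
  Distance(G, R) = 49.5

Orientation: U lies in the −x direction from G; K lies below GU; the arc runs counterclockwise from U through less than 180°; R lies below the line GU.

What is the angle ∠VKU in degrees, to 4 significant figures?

110.0°

G is at the origin; GU is horizontal with |GU| = 36.6 and U on the −x side, so U = (-36.60, 0.000). A1 meets GU tangentially, so KU is at right angles to GU, so K = U + (0, -8.3) = (-36.60, -8.300). Since KV ⟂ VR (tangency), |KR| = √(8.3² + 24.1²) = 25.49 regardless of where V sits on A1. So R lies on both circle(G, 49.5) and circle(K, 25.49); the below-GU intersection is R = (-36.18, -33.79). V is the foot of the tangent from R: V = (-44.40, -11.13).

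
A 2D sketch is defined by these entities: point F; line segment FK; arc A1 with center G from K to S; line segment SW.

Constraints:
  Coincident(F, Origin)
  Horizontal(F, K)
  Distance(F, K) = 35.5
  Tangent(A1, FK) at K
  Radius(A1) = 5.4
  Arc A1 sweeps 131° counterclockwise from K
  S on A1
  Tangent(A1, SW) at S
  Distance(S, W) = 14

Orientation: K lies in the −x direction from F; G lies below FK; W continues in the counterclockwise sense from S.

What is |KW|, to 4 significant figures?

20.17

F is at the origin; FK is horizontal with |FK| = 35.5 and K on the −x side, so K = (-35.50, 0.000). A1 meets FK tangentially, so GK is at right angles to FK, so G = K + (0, -5.4) = (-35.50, -5.400). On A1, K sits at bearing 90° from G; a 131° counterclockwise sweep puts S at bearing 221°, so S = G + 5.4·(cos 221°, sin 221°) = (-39.58, -8.943). Tangency of A1 to SW means the radius GS is perpendicular to SW, so SW runs along (−sin 221°, cos 221°); with |SW| = 14.0, W = (-30.39, -19.51). Then |KW| = |W − K| = 20.17.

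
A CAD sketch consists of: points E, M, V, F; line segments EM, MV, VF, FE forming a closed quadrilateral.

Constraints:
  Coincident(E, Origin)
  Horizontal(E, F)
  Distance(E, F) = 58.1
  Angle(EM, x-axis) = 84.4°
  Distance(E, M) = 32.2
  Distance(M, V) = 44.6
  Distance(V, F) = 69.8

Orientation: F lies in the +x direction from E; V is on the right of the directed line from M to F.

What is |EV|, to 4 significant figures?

15.01

Checks: |MV| = 44.60 ✓; |VF| = 69.80 ✓.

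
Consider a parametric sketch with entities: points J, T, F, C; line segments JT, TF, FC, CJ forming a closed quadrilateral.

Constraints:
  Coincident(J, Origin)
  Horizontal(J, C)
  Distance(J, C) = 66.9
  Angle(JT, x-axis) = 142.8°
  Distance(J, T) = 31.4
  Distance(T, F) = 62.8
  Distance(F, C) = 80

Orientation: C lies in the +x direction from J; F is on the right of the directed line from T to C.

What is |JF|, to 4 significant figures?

39.75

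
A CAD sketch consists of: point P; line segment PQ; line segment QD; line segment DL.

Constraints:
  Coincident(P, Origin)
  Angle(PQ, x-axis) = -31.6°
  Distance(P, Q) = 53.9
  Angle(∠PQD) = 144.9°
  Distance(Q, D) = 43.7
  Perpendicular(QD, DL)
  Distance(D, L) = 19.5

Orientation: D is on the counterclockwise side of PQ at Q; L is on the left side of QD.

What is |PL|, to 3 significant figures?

88.5

P is at the origin; PQ runs at -31.6° with length 53.9, so Q = 53.9·(cos -31.6°, sin -31.6°) = (45.9, -28.2). ∠PQD = 144.9°, so QD runs at -31.6° + (180° − 144.9°) = 3.50° from the x-axis; with |QD| = 43.7, D = Q + 43.7·(cos 3.50°, sin 3.50°) = (89.5, -25.6). QD ⟂ DL; with |DL| = 19.5 on the left of QD, L = D + 19.5·(-0.0610, 0.998) = (88.3, -6.11). Then |PL| = |L − P| = 88.5.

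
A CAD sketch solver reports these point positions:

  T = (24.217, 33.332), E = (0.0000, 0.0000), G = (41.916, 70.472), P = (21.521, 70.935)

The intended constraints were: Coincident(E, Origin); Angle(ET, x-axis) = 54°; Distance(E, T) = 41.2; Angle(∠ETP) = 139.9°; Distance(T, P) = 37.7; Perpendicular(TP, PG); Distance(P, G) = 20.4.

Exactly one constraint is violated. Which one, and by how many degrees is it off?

Perpendicular(TP, PG) — off by 5.40°.

E = (0.00, 0.00) ✓; ET at 54.00° ✓; |ET| = 41.20 ✓; ∠ETP = 139.9° ✓; |TP| = 37.70 ✓; ∠(TP, PG) = 95.40° ✗; |PG| = 20.40 ✓.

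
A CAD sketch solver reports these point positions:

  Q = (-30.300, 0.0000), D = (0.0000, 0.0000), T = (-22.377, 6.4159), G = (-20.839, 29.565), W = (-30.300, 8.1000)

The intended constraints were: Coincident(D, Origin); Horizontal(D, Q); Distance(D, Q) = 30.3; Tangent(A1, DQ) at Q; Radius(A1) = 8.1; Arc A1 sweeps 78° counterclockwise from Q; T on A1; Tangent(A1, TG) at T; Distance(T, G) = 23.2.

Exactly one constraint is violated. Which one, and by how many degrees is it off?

Tangent(A1, TG) at T — off by 8.20°.

D = (0.00, 0.00) ✓; D.y = 0.00, Q.y = 0.00 ✓; |DQ| = 30.30 ✓; ∠(WQ, QD) = 90.00° ✓; |WQ| = 8.100 ✓; bearing(W→T) − bearing(W→Q) = 78.00° ✓; |WT| = 8.100 ✓; ∠(WT, TG) = 81.80° ✗; |TG| = 23.20 ✓.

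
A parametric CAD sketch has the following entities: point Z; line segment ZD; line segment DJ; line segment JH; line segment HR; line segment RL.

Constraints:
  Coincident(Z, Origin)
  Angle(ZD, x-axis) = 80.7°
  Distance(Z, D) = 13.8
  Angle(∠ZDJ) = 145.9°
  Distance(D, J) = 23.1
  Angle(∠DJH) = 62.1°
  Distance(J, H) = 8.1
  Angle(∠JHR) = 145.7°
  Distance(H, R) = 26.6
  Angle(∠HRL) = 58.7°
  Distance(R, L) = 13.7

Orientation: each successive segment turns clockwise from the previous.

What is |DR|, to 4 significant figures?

20.01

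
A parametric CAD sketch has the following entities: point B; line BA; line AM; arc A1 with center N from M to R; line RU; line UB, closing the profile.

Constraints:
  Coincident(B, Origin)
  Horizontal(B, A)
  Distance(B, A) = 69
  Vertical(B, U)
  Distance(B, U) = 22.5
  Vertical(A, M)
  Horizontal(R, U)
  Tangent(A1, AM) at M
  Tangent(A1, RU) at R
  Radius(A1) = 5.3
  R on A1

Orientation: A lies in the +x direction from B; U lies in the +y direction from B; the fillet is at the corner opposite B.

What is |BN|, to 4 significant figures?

65.98

B is at the origin; B and A share the same y with |BA| = 69.0 and A on the +x side, so A = (69.00, 0.000). BU is vertical with |BU| = 22.5 and U on the +y side, so U = (0.000, 22.50). The virtual corner opposite B is at (69.00, 22.50). The tangent condition forces NM to be normal to AM and tangency of A1 to RU means the radius NR is perpendicular to RU, with radius 5.3, so the center N sits 5.3 in from both sides at N = (63.70, 17.20). Then |BN| = |N − B| = 65.98.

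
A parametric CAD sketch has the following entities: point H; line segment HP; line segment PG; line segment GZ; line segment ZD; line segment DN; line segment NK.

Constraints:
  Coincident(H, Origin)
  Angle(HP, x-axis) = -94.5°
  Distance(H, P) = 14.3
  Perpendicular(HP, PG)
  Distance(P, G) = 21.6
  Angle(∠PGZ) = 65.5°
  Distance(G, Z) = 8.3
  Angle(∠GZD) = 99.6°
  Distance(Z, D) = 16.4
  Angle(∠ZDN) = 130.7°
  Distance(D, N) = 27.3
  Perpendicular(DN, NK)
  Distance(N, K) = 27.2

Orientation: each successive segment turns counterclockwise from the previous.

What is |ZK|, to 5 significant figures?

40.763

H is at the origin; HP runs at -94.5° with length 14.3, so P = (-1.1220, -14.256). HP ⟂ PG, so PG runs at -4.5000°; with |PG| = 21.6, G = (20.411, -15.951). ∠PGZ = 65.5° gives GZ at 110.00° from the x-axis; with |GZ| = 8.3, Z = (17.573, -8.1512). ∠GZD = 99.6° gives ZD at -169.60° from the x-axis; with |ZD| = 16.4, D = (1.4421, -11.112). ∠ZDN = 130.7° gives DN at -120.30° from the x-axis; with |DN| = 27.3, N = (-12.331, -34.682). DN is perpendicular to NK, so NK runs at -30.300°; with |NK| = 27.2, K = (11.153, -48.406). Then |ZK| = |K − Z| = 40.763.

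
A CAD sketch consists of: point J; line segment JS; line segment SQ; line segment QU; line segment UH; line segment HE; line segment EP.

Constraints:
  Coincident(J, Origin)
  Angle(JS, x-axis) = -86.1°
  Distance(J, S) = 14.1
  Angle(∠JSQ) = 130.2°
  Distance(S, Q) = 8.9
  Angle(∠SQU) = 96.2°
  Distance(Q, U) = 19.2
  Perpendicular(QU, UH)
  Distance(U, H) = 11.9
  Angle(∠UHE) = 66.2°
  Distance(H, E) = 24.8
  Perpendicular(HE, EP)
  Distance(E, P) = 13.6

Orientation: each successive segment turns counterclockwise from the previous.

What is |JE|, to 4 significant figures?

21.09

J is at the origin; JS runs at -86.1° with length 14.1, so S = (0.9590, -14.07). ∠JSQ = 130.2° gives SQ at -36.30° from the x-axis; with |SQ| = 8.9, Q = (8.132, -19.34). ∠SQU = 96.2° gives QU at 47.50° from the x-axis; with |QU| = 19.2, U = (21.10, -5.181). The perpendicularity gives UH at right angles to QU, so UH runs at 137.5°; with |UH| = 11.9, H = (12.33, 2.859). ∠UHE = 66.2° gives HE at -108.7° from the x-axis; with |HE| = 24.8, E = (4.378, -20.63). Then |JE| = |E − J| = 21.09.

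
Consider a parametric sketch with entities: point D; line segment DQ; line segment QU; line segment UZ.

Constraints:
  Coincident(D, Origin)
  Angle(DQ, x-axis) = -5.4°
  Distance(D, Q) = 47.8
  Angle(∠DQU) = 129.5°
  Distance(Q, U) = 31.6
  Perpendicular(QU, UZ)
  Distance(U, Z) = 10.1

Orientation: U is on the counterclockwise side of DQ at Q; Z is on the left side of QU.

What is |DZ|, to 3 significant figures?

67.5

D is at the origin; DQ runs at -5.4° with length 47.8, so Q = 47.8·(cos -5.4°, sin -5.4°) = (47.6, -4.50). ∠DQU = 129.5°, so QU runs at -5.4° + (180° − 129.5°) = 45.1° from the x-axis; with |QU| = 31.6, U = Q + 31.6·(cos 45.1°, sin 45.1°) = (69.9, 17.9). The perpendicularity gives UZ at right angles to QU; with |UZ| = 10.1 on the left of QU, Z = U + 10.1·(-0.708, 0.706) = (62.7, 25.0). Then |DZ| = |Z − D| = 67.5.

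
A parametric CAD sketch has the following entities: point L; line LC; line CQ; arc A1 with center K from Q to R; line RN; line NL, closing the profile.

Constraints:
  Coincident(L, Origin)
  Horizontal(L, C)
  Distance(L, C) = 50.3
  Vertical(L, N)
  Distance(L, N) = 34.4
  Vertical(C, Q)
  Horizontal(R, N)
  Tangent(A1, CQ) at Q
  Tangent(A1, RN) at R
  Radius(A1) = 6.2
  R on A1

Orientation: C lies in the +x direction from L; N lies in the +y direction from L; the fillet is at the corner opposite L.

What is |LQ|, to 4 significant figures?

57.67

L is at the origin; L and C share the same y with |LC| = 50.3 and C on the +x side, so C = (50.30, 0.000). LN is vertical with |LN| = 34.4 and N on the +y side, so N = (0.000, 34.40). The virtual corner opposite L is at (50.30, 34.40). Since A1 is tangent to CQ there, KQ ⟂ CQ and since A1 is tangent to RN there, KR ⟂ RN, with radius 6.2, so the center K sits 6.2 in from both sides at K = (44.10, 28.20). That places the tangent points at Q = (50.30, 28.20) on CQ and R = (44.10, 34.40) on RN. Then |LQ| = |Q − L| = 57.67.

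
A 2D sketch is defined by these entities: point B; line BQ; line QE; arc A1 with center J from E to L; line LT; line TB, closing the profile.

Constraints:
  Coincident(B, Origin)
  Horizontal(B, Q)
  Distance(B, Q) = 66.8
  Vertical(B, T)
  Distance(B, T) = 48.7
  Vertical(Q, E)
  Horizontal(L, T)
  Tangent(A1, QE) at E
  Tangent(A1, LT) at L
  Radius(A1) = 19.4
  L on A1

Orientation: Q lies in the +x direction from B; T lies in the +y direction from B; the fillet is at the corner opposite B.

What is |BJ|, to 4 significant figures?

55.72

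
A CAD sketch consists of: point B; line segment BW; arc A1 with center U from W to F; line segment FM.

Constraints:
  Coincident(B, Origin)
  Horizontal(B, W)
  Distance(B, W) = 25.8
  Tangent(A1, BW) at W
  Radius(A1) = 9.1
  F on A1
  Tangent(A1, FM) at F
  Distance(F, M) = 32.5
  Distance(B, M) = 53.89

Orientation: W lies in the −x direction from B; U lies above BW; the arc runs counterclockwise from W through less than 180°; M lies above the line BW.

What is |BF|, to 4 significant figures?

22.47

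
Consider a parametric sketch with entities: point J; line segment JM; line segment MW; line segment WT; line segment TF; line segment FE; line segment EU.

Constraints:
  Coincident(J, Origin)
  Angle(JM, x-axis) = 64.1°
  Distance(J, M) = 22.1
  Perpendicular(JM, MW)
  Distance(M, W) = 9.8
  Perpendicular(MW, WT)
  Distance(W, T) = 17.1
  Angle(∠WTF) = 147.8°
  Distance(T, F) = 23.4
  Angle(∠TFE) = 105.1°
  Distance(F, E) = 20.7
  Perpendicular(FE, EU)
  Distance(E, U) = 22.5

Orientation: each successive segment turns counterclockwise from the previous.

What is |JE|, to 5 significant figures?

24.086

∠WTF = 147.8° gives TF at -83.700° from the x-axis; with |TF| = 23.4, F = (-4.0639, -14.480). ∠TFE = 105.1° gives FE at -8.8000° from the x-axis; with |FE| = 20.7, E = (16.392, -17.647). Then |JE| = |E − J| = 24.086.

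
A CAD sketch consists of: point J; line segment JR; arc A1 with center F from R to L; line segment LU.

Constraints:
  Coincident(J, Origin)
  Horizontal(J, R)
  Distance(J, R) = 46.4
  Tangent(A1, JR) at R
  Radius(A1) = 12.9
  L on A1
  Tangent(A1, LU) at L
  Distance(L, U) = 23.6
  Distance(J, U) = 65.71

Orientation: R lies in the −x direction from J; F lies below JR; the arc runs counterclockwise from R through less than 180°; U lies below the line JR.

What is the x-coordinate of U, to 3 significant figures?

-52.9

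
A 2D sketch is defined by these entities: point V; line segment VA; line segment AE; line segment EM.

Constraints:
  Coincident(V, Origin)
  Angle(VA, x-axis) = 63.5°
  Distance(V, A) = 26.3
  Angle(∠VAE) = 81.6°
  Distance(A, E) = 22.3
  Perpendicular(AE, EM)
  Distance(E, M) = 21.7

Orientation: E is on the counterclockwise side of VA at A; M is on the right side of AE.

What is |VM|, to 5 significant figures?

51.163

∠VAE = 81.6°, so AE runs at 63.5° + (180° − 81.6°) = 161.90° from the x-axis; with |AE| = 22.3, E = A + 22.3·(cos 161.90°, sin 161.90°) = (-9.4615, 30.465). AE is perpendicular to EM; with |EM| = 21.7 on the right of AE, M = E + 21.7·(0.31068, 0.95052) = (-2.7198, 51.091). Then |VM| = |M − V| = 51.163.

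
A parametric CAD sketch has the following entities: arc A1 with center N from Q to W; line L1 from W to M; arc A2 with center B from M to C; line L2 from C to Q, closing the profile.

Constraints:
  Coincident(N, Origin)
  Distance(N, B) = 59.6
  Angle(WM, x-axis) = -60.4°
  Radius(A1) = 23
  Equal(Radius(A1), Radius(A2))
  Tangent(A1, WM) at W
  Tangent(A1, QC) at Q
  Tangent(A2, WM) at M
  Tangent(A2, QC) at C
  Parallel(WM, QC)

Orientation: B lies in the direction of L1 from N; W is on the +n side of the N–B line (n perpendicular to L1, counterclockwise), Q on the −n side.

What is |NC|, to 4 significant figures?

63.88

The slot axis is L1's direction at -60.4°, so u = (cos -60.4°, sin -60.4°) = (0.4939, -0.8695) and n = (−sin -60.4°, cos -60.4°) = (0.8695, 0.4939). N is at the origin and B lies 59.6 along u from N, so B = 59.6·u = (29.44, -51.82). Tangency of A1 to both parallel lines with radius 23.0 puts W and Q at N ± 23.0·n: W = (20.00, 11.36), Q = (-20.00, -11.36). Equal radii place M and C the same way about B: M = B + 23.0·n = (49.44, -40.46), C = B − 23.0·n = (9.441, -63.18). Then |NC| = |C − N| = 63.88.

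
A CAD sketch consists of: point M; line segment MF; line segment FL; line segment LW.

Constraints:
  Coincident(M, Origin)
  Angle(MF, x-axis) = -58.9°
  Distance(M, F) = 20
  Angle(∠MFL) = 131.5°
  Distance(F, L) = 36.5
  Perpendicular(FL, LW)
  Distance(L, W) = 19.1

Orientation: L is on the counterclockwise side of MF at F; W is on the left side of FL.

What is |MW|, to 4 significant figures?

49.92

M is at the origin; MF runs at -58.9° with length 20.0, so F = 20.0·(cos -58.9°, sin -58.9°) = (10.33, -17.13). ∠MFL = 131.5°, so FL runs at -58.9° + (180° − 131.5°) = -10.40° from the x-axis; with |FL| = 36.5, L = F + 36.5·(cos -10.40°, sin -10.40°) = (46.23, -23.71). FL is perpendicular to LW; with |LW| = 19.1 on the left of FL, W = L + 19.1·(0.1805, 0.9836) = (49.68, -4.928). Then |MW| = |W − M| = 49.92.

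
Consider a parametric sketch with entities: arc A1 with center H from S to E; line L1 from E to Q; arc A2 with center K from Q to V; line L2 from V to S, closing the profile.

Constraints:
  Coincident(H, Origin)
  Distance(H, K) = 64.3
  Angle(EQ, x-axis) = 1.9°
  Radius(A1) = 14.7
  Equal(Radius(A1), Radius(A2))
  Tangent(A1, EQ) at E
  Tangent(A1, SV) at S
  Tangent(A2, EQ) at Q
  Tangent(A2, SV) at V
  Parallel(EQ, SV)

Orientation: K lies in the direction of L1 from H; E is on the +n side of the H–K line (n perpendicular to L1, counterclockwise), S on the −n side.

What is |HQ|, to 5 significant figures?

65.959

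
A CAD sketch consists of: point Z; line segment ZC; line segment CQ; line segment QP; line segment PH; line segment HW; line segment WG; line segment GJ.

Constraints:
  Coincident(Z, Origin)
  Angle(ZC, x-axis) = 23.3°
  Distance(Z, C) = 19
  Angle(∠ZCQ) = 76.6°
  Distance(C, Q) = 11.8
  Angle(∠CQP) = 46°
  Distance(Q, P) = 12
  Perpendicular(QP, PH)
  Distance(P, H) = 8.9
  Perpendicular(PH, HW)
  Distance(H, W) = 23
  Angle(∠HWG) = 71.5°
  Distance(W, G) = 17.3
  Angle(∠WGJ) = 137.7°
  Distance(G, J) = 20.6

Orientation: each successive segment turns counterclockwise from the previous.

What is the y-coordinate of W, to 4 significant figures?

26.39

Z is at the origin; ZC runs at 23.3° with length 19.0, so C = (17.45, 7.515). ∠ZCQ = 76.6° gives CQ at 126.7° from the x-axis; with |CQ| = 11.8, Q = (10.40, 16.98). ∠CQP = 46.0° gives QP at -99.30° from the x-axis; with |QP| = 12.0, P = (8.459, 5.134). QP ⟂ PH, so PH runs at -9.300°; with |PH| = 8.9, H = (17.24, 3.696). The perpendicularity gives HW at right angles to PH, so HW runs at 80.70°; with |HW| = 23.0, W = (20.96, 26.39). So W.y = 26.39.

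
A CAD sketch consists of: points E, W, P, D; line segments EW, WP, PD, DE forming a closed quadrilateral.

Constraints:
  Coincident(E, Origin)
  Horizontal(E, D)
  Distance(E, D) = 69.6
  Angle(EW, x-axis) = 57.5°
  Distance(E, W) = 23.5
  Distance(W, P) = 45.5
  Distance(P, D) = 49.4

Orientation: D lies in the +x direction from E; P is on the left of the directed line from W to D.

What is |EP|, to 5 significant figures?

67.732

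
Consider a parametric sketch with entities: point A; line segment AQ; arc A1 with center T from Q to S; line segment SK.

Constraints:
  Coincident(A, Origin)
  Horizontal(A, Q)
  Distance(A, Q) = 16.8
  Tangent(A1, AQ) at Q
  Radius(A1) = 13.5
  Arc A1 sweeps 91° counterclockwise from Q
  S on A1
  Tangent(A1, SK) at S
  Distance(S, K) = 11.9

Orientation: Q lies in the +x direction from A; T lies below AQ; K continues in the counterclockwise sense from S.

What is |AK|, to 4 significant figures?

25.87

A is at the origin; AQ is horizontal with |AQ| = 16.8 and Q on the +x side, so Q = (16.80, 0.000). A1 meets AQ tangentially, so TQ is at right angles to AQ, so T = Q + (0, -13.5) = (16.80, -13.50). On A1, Q sits at bearing 90° from T; a 91° counterclockwise sweep puts S at bearing 181°, so S = T + 13.5·(cos 181°, sin 181°) = (3.302, -13.74). Since A1 is tangent to SK there, TS ⟂ SK, so SK runs along (−sin 181°, cos 181°); with |SK| = 11.9, K = (3.510, -25.63). Then |AK| = |K − A| = 25.87.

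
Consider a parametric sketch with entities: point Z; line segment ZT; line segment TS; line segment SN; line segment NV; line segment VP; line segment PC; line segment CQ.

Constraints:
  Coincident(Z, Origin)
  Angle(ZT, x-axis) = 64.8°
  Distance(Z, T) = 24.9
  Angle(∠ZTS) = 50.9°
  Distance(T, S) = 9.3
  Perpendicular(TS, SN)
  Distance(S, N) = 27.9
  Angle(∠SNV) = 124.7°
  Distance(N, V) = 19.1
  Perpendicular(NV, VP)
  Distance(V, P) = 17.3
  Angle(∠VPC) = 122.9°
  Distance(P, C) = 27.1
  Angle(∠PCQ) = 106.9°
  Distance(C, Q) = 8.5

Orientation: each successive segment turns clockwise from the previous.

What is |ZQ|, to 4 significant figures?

23.13

Z is at the origin; ZT runs at 64.8° with length 24.9, so T = (10.60, 22.53). ∠ZTS = 50.9° gives TS at -64.30° from the x-axis; with |TS| = 9.3, S = (14.63, 14.15). The perpendicularity gives SN at right angles to TS, so SN runs at -154.3°; with |SN| = 27.9, N = (-10.51, 2.051). ∠SNV = 124.7° gives NV at 150.4° from the x-axis; with |NV| = 19.1, V = (-27.11, 11.49). The perpendicularity gives VP at right angles to NV, so VP runs at 60.40°; with |VP| = 17.3, P = (-18.57, 26.53). ∠VPC = 122.9° gives PC at 3.300° from the x-axis; with |PC| = 27.1, C = (8.488, 28.09). ∠PCQ = 106.9° gives CQ at -69.80° from the x-axis; with |CQ| = 8.5, Q = (11.42, 20.11). Then |ZQ| = |Q − Z| = 23.13.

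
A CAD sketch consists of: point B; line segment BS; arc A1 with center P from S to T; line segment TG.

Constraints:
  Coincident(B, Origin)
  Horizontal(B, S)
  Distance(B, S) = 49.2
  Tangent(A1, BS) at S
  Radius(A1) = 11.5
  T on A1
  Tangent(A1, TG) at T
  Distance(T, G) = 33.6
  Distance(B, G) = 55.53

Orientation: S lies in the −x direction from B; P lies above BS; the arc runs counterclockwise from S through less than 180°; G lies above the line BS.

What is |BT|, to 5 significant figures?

39.142

B is at the origin; B and S share the same y with |BS| = 49.2 and S on the −x side, so S = (-49.200, 0.0000). Since A1 is tangent to BS there, PS ⟂ BS, so P = S + (0, 11.5) = (-49.200, 11.500). Since PT ⟂ TG (tangency), |PG| = √(11.5² + 33.6²) = 35.514 regardless of where T sits on A1. So G lies on both circle(B, 55.53) and circle(P, 35.514); the above-BS intersection is G = (-34.247, 43.712). T is the foot of the tangent from G: T = (-37.763, 10.296).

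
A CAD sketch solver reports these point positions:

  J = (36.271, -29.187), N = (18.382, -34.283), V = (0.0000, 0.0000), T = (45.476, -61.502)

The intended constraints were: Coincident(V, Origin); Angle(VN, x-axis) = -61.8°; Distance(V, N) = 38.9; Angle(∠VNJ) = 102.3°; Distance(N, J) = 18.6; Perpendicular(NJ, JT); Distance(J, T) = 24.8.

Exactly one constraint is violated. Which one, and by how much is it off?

Distance(J, T) = 24.8 — off by 8.80.

V = (0.00, 0.00) ✓; VN at -61.80° ✓; |VN| = 38.90 ✓; ∠VNJ = 102.3° ✓; |NJ| = 18.60 ✓; ∠(NJ, JT) = 90.00° ✓; |JT| = 33.60 ✗.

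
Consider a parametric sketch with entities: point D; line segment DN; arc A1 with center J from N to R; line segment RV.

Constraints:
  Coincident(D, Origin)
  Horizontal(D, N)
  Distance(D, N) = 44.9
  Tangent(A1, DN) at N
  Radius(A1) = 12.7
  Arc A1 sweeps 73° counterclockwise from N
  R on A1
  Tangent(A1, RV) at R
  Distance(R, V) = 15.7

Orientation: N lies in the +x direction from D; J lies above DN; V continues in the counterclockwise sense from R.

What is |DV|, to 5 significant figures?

66.143

D is at the origin; D and N share the same y with |DN| = 44.9 and N on the +x side, so N = (44.900, 0.0000). Since A1 is tangent to DN there, JN ⟂ DN, so J = N + (0, 12.7) = (44.900, 12.700). On A1, N sits at bearing -90° from J; a 73° counterclockwise sweep puts R at bearing -17°, so R = J + 12.7·(cos -17°, sin -17°) = (57.045, 8.9869). Since A1 is tangent to RV there, JR ⟂ RV, so RV runs along (−sin -17°, cos -17°); with |RV| = 15.7, V = (61.635, 24.001). Then |DV| = |V − D| = 66.143.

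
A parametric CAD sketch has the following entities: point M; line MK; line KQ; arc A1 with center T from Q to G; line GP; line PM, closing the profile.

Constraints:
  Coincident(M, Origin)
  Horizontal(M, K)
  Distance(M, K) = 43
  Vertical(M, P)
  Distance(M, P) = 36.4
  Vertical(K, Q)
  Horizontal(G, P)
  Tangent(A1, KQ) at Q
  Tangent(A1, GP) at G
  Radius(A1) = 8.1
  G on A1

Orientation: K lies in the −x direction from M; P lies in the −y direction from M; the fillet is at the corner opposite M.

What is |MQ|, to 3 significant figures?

51.5

M is at the origin; M and K share the same y with |MK| = 43.0 and K on the −x side, so K = (-43.0, 0.00). M and P share the same x with |MP| = 36.4 and P on the −y side, so P = (0.00, -36.4). The virtual corner opposite M is at (-43.0, -36.4). Since A1 is tangent to KQ there, TQ ⟂ KQ and A1 meets GP tangentially, so TG is at right angles to GP, with radius 8.1, so the center T sits 8.1 in from both sides at T = (-34.9, -28.3). That places the tangent points at Q = (-43.0, -28.3) on KQ and G = (-34.9, -36.4) on GP. Then |MQ| = |Q − M| = 51.5.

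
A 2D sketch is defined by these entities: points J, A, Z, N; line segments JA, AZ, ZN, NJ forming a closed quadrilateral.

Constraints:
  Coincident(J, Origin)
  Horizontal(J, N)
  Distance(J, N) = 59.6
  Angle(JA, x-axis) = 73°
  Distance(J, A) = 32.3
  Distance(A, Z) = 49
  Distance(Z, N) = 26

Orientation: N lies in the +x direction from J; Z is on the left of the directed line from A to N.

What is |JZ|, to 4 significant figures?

63.72

Checks: |AZ| = 49.00 ✓; |ZN| = 26.00 ✓.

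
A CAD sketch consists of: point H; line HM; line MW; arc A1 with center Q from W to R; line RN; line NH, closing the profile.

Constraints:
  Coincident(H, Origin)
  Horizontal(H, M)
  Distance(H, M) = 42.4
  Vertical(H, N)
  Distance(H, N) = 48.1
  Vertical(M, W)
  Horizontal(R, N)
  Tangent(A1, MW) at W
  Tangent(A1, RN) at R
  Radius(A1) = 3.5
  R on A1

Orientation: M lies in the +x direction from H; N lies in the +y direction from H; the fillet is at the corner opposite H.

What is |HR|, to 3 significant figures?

61.9

The virtual corner opposite H is at (42.4, 48.1). Since A1 is tangent to MW there, QW ⟂ MW and A1 meets RN tangentially, so QR is at right angles to RN, with radius 3.5, so the center Q sits 3.5 in from both sides at Q = (38.9, 44.6). That places the tangent points at W = (42.4, 44.6) on MW and R = (38.9, 48.1) on RN. Then |HR| = |R − H| = 61.9.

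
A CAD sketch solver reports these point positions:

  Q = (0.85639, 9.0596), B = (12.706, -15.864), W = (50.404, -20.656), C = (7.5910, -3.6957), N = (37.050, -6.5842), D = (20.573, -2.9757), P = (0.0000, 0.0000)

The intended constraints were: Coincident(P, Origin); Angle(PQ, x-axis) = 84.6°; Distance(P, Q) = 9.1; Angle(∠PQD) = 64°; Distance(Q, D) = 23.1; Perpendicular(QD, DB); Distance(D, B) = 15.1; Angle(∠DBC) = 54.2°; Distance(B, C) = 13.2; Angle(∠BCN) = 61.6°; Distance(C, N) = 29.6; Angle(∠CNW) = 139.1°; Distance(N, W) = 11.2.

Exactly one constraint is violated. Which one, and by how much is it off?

Distance(N, W) = 11.2 — off by 8.20.

P = (0.00, 0.00) ✓; PQ at 84.60° ✓; |PQ| = 9.100 ✓; ∠PQD = 64.00° ✓; |QD| = 23.10 ✓; ∠(QD, DB) = 90.00° ✓; |DB| = 15.10 ✓; ∠DBC = 54.20° ✓; |BC| = 13.20 ✓; ∠BCN = 61.60° ✓; |CN| = 29.60 ✓; ∠CNW = 139.1° ✓; |NW| = 19.40 ✗.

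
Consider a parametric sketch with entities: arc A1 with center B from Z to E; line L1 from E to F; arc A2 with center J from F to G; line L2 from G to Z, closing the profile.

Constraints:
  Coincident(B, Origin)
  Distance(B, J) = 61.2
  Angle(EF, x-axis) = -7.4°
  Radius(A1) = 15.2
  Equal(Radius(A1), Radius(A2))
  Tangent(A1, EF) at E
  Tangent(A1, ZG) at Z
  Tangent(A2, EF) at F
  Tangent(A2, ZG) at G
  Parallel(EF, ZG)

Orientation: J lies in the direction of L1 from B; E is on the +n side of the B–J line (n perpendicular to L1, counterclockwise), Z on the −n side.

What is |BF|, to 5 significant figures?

63.059

The slot axis is L1's direction at -7.4°, so u = (cos -7.4°, sin -7.4°) = (0.99167, -0.12880) and n = (−sin -7.4°, cos -7.4°) = (0.12880, 0.99167). B is at the origin and J lies 61.2 along u from B, so J = 61.2·u = (60.690, -7.8823). Tangency of A1 to both parallel lines with radius 15.2 puts E and Z at B ± 15.2·n: E = (1.9577, 15.073), Z = (-1.9577, -15.073). Equal radii place F and G the same way about J: F = J + 15.2·n = (62.648, 7.1911), G = J − 15.2·n = (58.733, -22.956). Then |BF| = |F − B| = 63.059.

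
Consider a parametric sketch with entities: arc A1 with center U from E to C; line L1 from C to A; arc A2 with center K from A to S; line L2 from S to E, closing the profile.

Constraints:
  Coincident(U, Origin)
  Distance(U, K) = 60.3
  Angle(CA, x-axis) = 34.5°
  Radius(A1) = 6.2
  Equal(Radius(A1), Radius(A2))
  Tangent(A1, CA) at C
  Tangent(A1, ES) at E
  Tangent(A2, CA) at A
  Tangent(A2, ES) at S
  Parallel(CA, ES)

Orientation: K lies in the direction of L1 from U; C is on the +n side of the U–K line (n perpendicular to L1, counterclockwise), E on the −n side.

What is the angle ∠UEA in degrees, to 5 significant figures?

78.380°

Tangency of A1 to both parallel lines with radius 6.2 puts C and E at U ± 6.2·n: C = (-3.5117, 5.1096), E = (3.5117, -5.1096). Equal radii place A and S the same way about K: A = K + 6.2·n = (46.183, 39.264), S = K − 6.2·n = (53.207, 29.045). Then cos ∠UEA = EU·EA / (|EU||EA|), giving 78.380°.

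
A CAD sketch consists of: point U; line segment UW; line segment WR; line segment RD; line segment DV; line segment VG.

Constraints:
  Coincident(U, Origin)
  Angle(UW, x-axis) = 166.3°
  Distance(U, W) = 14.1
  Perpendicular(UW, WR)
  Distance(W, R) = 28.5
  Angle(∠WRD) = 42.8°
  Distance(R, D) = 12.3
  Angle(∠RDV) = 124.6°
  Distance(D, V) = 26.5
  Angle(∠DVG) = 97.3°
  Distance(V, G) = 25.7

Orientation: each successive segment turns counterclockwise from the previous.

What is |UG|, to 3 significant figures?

37.3

∠RDV = 124.6° gives DV at 88.9° from the x-axis; with |DV| = 26.5, V = (-9.68, 8.93). ∠DVG = 97.3° gives VG at 172° from the x-axis; with |VG| = 25.7, G = (-35.1, 12.7). Then |UG| = |G − U| = 37.3.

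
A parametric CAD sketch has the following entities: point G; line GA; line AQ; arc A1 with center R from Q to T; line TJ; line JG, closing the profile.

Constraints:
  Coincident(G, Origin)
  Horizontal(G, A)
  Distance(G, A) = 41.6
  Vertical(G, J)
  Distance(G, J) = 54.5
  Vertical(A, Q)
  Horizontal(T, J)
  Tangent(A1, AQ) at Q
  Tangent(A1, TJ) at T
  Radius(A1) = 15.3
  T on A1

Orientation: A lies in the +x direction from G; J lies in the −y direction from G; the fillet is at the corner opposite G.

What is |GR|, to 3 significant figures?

47.2

G is at the origin; G and A share the same y with |GA| = 41.6 and A on the +x side, so A = (41.6, 0.00). G and J share the same x with |GJ| = 54.5 and J on the −y side, so J = (0.00, -54.5). The virtual corner opposite G is at (41.6, -54.5). Since A1 is tangent to AQ there, RQ ⟂ AQ and A1 meets TJ tangentially, so RT is at right angles to TJ, with radius 15.3, so the center R sits 15.3 in from both sides at R = (26.3, -39.2). Then |GR| = |R − G| = 47.2.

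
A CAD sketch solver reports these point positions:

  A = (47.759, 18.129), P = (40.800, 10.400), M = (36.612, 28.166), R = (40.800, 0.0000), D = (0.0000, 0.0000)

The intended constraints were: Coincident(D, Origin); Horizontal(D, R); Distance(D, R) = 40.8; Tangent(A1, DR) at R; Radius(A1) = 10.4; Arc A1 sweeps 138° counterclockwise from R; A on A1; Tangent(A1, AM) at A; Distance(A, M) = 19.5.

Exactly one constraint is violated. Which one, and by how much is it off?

Distance(A, M) = 19.5 — off by 4.50.

D = (0.00, 0.00) ✓; D.y = 0.00, R.y = 0.00 ✓; |DR| = 40.80 ✓; ∠(PR, RD) = 90.00° ✓; |PR| = 10.40 ✓; bearing(P→A) − bearing(P→R) = 138.0° ✓; |PA| = 10.40 ✓; ∠(PA, AM) = 90.00° ✓; |AM| = 15.00 ✗.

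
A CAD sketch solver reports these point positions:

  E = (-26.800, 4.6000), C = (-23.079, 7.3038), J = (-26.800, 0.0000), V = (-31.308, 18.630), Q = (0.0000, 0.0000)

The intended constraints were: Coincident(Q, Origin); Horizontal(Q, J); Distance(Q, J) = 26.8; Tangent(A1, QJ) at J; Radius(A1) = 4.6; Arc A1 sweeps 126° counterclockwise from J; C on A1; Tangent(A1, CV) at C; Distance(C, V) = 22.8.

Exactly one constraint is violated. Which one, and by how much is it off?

Distance(C, V) = 22.8 — off by 8.80.

Q = (0.00, 0.00) ✓; Q.y = 0.00, J.y = 0.00 ✓; |QJ| = 26.80 ✓; ∠(EJ, JQ) = 90.00° ✓; |EJ| = 4.600 ✓; bearing(E→C) − bearing(E→J) = 126.0° ✓; |EC| = 4.600 ✓; ∠(EC, CV) = 90.00° ✓; |CV| = 14.00 ✗.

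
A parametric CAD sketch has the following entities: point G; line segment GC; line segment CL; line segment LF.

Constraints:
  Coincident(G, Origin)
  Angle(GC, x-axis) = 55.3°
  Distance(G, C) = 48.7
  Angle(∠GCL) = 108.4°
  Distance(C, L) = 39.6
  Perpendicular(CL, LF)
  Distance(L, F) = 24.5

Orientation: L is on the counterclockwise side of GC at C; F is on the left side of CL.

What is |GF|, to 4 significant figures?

59.10

G is at the origin; GC runs at 55.3° with length 48.7, so C = 48.7·(cos 55.3°, sin 55.3°) = (27.72, 40.04). ∠GCL = 108.4°, so CL runs at 55.3° + (180° − 108.4°) = 126.9° from the x-axis; with |CL| = 39.6, L = C + 39.6·(cos 126.9°, sin 126.9°) = (3.947, 71.71). The perpendicularity gives LF at right angles to CL; with |LF| = 24.5 on the left of CL, F = L + 24.5·(-0.7997, -0.6004) = (-15.65, 57.00). Then |GF| = |F − G| = 59.10.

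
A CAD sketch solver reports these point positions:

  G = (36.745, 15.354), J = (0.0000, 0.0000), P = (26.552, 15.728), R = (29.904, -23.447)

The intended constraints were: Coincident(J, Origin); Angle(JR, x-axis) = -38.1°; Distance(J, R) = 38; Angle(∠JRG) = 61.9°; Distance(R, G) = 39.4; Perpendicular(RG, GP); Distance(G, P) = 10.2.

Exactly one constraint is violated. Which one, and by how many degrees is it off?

Perpendicular(RG, GP) — off by 7.90°.

J = (0.00, 0.00) ✓; JR at -38.10° ✓; |JR| = 38.00 ✓; ∠JRG = 61.90° ✓; |RG| = 39.40 ✓; ∠(RG, GP) = 97.90° ✗; |GP| = 10.20 ✓.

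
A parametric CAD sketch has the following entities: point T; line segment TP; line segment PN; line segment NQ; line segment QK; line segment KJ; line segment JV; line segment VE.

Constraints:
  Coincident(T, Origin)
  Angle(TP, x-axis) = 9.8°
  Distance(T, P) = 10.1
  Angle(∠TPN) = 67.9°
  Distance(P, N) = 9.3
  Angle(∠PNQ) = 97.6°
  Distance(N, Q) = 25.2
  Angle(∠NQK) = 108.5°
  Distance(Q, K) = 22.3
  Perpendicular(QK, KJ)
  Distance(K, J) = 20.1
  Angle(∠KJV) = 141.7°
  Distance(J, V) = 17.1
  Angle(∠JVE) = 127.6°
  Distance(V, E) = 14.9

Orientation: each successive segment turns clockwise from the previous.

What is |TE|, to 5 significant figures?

16.001

T is at the origin; TP runs at 9.8° with length 10.1, so P = (9.9526, 1.7191). ∠TPN = 67.9° gives PN at -102.30° from the x-axis; with |PN| = 9.3, N = (7.9714, -7.3674). ∠PNQ = 97.6° gives NQ at 175.30° from the x-axis; with |NQ| = 25.2, Q = (-17.144, -5.3026). ∠NQK = 108.5° gives QK at 103.80° from the x-axis; with |QK| = 22.3, K = (-22.463, 16.354). QK ⟂ KJ, so KJ runs at 13.800°; with |KJ| = 20.1, J = (-2.9433, 21.148). ∠KJV = 141.7° gives JV at -24.500° from the x-axis; with |JV| = 17.1, V = (12.617, 14.057). ∠JVE = 127.6° gives VE at -76.900° from the x-axis; with |VE| = 14.9, E = (15.994, -0.45524). Then |TE| = |E − T| = 16.001.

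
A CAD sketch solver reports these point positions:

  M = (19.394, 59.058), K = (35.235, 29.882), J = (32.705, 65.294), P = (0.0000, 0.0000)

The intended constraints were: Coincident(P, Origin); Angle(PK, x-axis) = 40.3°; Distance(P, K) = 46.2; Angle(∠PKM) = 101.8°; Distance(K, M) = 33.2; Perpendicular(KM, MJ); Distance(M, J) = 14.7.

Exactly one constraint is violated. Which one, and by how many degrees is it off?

Perpendicular(KM, MJ) — off by 3.40°.

P = (0.00, 0.00) ✓; PK at 40.30° ✓; |PK| = 46.20 ✓; ∠PKM = 101.8° ✓; |KM| = 33.20 ✓; ∠(KM, MJ) = 93.40° ✗; |MJ| = 14.70 ✓.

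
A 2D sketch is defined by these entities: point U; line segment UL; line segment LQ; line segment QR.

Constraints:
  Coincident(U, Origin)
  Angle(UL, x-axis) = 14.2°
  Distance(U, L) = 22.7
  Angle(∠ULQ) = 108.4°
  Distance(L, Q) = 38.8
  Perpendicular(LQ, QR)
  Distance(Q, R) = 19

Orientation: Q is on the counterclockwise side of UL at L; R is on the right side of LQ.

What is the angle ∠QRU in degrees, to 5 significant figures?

48.589°

∠ULQ = 108.4°, so LQ runs at 14.2° + (180° − 108.4°) = 85.800° from the x-axis; with |LQ| = 38.8, Q = L + 38.8·(cos 85.800°, sin 85.800°) = (24.848, 44.264). LQ ⟂ QR; with |QR| = 19.0 on the right of LQ, R = Q + 19.0·(0.99731, -0.073238) = (43.797, 42.873). Then cos ∠QRU = RQ·RU / (|RQ||RU|), giving 48.589°.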